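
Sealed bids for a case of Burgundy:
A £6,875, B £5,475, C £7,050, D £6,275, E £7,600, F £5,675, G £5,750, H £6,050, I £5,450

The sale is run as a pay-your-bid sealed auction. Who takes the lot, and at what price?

E pays £7,600

Rule: the highest bidder wins and pays their own bid.
Bids in order: 7,600 (E) > 7,050 (C) > 6,875 (A) > 6,275 (D) > 6,050 (H) > 5,750 (G) > …
E is highest → pays own bid, £7,600.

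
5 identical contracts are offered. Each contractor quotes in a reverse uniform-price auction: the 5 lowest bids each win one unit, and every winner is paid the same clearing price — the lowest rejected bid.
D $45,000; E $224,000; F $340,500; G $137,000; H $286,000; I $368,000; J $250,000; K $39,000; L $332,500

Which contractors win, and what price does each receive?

Ordering the bids: 39,000 (K), 45,000 (D), 137,000 (G), 224,000 (E), 250,000 (J), 286,000 (H), 332,500 (L), …
The 5 lowest are K, D, G, E, J.
Clearing price = lowest rejected bid = $286,000.

K, D, G, E, J; each is paid $286,000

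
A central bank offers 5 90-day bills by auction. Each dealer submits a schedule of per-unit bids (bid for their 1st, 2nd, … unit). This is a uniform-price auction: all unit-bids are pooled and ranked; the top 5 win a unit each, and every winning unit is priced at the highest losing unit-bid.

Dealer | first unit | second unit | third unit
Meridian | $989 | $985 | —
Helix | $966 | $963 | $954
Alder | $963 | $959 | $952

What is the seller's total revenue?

Merging the schedules and taking the best 5: 989 (Meridian-1), 985 (Meridian-2), 966 (Helix-1), 963 (Helix-2), 963 (Alder-1)
The (k+1)-th unit-bid is $959.
Allocation: Alder 1, Helix 2, Meridian 2. Every unit priced at $959.
Revenue = 5 × 959 = $4,795.

Total revenue: $4,795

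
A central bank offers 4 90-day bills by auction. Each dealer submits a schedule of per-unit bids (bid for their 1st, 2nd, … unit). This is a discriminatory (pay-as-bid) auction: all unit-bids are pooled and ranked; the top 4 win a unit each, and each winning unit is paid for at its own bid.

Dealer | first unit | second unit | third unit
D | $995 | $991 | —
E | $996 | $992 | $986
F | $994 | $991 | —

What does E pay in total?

E pays $1,988

All unit-bids, highest first — top 4: 996 (E-1), 995 (D-1), 994 (F-1), 992 (E-2)
Next rejected bid: $991 (not a price — pay-as-bid).
E's winning unit-bids: 996 + 992 = $1,988.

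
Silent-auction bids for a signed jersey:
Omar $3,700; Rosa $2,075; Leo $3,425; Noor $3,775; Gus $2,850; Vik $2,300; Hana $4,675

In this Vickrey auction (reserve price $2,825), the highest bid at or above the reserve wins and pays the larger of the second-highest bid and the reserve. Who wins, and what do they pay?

Rule: the highest bid at or above the reserve wins and pays the larger of the second-highest bid and the reserve.
Bids ranked: 4,675 (Hana) > 3,775 (Noor) > 3,700 (Omar) > 3,425 (Leo) > 2,850 (Gus) > 2,300 (Vik) > …
Hana has the top bid at or above the reserve ($4,675).
max(second-highest $3,775, reserve $2,825) = $3,775; the reserve does not bind.

Hana pays $3,775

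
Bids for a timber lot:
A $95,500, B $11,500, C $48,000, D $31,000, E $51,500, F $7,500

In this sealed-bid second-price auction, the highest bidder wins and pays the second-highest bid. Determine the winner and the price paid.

Bids in order: 95,500 (A) > 51,500 (E) > 48,000 (C) > 31,000 (D) > 11,500 (B) > 7,500 (F)
A wins with the highest bid; price is set by the runner-up at $51,500.

A pays $51,500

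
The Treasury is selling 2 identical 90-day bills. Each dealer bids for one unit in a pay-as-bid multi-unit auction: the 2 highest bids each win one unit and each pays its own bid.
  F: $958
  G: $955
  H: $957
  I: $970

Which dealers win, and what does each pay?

I $970, F $958

Ordering the bids: 970 (I), 958 (F), 957 (H), 955 (G)
Top 2: I, F.
Each winner pays its own bid: I $970, F $958.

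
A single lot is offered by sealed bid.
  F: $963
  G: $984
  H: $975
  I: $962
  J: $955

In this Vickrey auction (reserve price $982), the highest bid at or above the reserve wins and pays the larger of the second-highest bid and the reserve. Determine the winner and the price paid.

Bids ranked: 984 (G) > 975 (H) > 963 (F) > 962 (I) > 955 (J)
Highest eligible bid: G at $984.
Second-highest bid $975 is below the reserve $982, so the reserve binds → payment $982.

G pays $982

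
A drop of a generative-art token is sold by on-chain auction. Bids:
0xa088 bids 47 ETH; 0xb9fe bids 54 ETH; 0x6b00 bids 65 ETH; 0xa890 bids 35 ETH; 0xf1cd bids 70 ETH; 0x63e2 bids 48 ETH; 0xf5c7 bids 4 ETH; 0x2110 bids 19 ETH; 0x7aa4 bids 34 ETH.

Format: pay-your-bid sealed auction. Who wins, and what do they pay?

Pay-your-bid sealed auction: the highest bidder wins and pays their own bid.
Sorting bids: 70 (0xf1cd) > 65 (0x6b00) > 54 (0xb9fe) > 48 (0x63e2) > 47 (0xa088) > 35 (0xa890) > …
First-price: 0xf1cd pays what they bid, 70 ETH.

0xf1cd pays 70 ETH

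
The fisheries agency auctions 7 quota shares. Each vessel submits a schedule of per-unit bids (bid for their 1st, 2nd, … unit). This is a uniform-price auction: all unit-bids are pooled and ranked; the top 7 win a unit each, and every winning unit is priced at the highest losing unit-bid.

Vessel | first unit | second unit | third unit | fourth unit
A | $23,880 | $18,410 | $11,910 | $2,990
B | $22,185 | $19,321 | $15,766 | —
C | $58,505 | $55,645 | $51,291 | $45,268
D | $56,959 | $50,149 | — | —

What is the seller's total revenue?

Total revenue: $155,295

All unit-bids, highest first — top 7: 58,505 (C-1), 56,959 (D-1), 55,645 (C-2), 51,291 (C-3), 50,149 (D-2), 45,268 (C-4), 23,880 (A-1)
The (k+1)-th unit-bid is $22,185.
Allocation: A 1, C 4, D 2. Every unit priced at $22,185.
Revenue = 7 × 22,185 = $155,295.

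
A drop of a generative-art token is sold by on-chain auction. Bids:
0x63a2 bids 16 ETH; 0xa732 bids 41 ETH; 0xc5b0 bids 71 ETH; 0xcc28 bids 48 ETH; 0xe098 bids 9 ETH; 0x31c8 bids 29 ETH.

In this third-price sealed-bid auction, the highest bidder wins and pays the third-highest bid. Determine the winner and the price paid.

0xc5b0 pays 41 ETH

Third-price sealed-bid auction: the highest bidder wins and pays the third-highest bid.
Bids ranked: 71 (0xc5b0) > 48 (0xcc28) > 41 (0xa732) > 29 (0x31c8) > 16 (0x63a2) > 9 (0xe098)
0xc5b0 wins; payment is bid #3 in the ranking = 41 ETH.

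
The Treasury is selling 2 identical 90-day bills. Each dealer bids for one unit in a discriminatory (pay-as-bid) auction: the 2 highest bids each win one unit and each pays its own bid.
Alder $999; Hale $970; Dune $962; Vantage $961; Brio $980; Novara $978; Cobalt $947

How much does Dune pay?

Bids ranked high→low: 999 (Alder), 980 (Brio), 978 (Novara), 970 (Hale), …
Winners (2 units): Alder, Brio.
Dune does not win → $0.

Dune pays $0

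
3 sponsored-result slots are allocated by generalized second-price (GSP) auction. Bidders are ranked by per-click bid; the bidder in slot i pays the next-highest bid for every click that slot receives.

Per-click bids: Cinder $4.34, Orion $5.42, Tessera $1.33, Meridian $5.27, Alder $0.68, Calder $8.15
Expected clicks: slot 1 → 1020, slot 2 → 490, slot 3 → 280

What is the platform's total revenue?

Per-click bids in order: $8.15 (Calder) > $5.42 (Orion) > $5.27 (Meridian) > $4.34 (Cinder) > …
Slot 1: Calder pays $5.42 × 1020 = $5528.40
Slot 2: Orion pays $5.27 × 490 = $2582.30
Slot 3: Meridian pays $4.34 × 280 = $1215.20
Total = $9325.90

Total revenue: $9325.90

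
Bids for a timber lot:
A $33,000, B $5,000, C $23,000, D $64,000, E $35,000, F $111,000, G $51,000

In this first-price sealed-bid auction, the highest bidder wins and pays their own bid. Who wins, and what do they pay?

F pays $111,000

First-price sealed-bid auction: the highest bidder wins and pays their own bid.
Sorting bids: 111,000 (F) > 64,000 (D) > 51,000 (G) > 35,000 (E) > 33,000 (A) > 23,000 (C) > …
First-price: F pays what they bid, $111,000.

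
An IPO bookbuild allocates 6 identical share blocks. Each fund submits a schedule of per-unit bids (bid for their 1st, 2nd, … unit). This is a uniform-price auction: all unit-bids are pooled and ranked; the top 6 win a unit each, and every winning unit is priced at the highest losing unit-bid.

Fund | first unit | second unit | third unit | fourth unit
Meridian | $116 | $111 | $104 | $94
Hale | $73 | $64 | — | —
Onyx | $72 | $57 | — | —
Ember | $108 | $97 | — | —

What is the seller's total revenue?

Total revenue: $438

Merging the schedules and taking the best 6: 116 (Meridian-1), 111 (Meridian-2), 108 (Ember-1), 104 (Meridian-3), 97 (Ember-2), 94 (Meridian-4)
First bid not allocated: $73.
Allocation: Ember 2, Meridian 4. Every unit priced at $73.
Revenue = 6 × 73 = $438.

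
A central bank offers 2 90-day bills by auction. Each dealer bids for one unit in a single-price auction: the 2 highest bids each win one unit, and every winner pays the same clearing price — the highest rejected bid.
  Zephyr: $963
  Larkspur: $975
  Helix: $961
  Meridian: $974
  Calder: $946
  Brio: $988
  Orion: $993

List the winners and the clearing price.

Ordering the bids: 993 (Orion), 988 (Brio), 975 (Larkspur), 974 (Meridian), …
Winners (2 units): Orion, Brio.
Highest unsuccessful bid: $975 → clearing price.

Orion, Brio; each pays $975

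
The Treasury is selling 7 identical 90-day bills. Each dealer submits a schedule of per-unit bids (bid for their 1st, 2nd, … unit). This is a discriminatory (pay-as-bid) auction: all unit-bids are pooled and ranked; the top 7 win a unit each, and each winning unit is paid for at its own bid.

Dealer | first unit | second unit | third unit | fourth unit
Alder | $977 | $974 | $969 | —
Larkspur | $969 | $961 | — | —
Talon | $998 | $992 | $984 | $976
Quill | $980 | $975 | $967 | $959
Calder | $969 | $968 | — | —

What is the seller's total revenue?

Merging the schedules and taking the best 7: 998 (Talon-1), 992 (Talon-2), 984 (Talon-3), 980 (Quill-1), 977 (Alder-1), 976 (Talon-4), 975 (Quill-2)
Next rejected bid: $974 (not a price — pay-as-bid).
Each winning unit pays its own bid.
Revenue = 998 + 992 + 984 + 980 + 977 + 976 + 975 = $6,882.

Total revenue: $6,882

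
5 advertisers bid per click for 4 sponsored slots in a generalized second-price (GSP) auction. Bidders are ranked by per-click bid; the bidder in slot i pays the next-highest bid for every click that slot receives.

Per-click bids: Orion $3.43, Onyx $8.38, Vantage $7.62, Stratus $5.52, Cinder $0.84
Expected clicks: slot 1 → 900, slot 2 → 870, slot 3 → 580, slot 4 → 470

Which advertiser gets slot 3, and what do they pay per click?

Ranked by bid: $8.38 (Onyx) > $7.62 (Vantage) > $5.52 (Stratus) > $3.43 (Orion) > $0.84 (Cinder)
Slot 3 goes to the third-ranked bidder, Stratus, who pays the next bid down: $3.43/click.

Stratus; $3.43 per click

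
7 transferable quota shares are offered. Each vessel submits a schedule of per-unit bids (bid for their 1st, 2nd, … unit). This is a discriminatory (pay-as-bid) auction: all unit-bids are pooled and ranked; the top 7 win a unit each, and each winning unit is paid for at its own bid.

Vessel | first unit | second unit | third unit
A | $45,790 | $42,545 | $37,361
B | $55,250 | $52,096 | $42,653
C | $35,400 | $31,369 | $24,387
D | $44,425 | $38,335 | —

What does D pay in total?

D pays $82,760

All unit-bids, highest first — top 7: 55,250 (B-1), 52,096 (B-2), 45,790 (A-1), 44,425 (D-1), 42,653 (B-3), 42,545 (A-2), 38,335 (D-2)
Next rejected bid: $37,361 (not a price — pay-as-bid).
D's winning unit-bids: 44,425 + 38,335 = $82,760.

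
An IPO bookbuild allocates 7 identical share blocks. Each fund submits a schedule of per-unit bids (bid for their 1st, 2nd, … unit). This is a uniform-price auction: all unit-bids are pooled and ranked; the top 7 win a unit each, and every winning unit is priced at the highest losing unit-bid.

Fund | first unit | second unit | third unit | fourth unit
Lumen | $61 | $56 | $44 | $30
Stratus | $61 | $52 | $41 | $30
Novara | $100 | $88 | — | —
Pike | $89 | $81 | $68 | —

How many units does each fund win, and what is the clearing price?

Lumen 1, Novara 2, Pike 3, Stratus 1; clearing price $56

Merging the schedules and taking the best 7: 100 (Novara-1), 89 (Pike-1), 88 (Novara-2), 81 (Pike-2), 68 (Pike-3), 61 (Lumen-1), 61 (Stratus-1)
Highest rejected unit-bid = $56.
Allocation: Lumen 1, Novara 2, Pike 3, Stratus 1.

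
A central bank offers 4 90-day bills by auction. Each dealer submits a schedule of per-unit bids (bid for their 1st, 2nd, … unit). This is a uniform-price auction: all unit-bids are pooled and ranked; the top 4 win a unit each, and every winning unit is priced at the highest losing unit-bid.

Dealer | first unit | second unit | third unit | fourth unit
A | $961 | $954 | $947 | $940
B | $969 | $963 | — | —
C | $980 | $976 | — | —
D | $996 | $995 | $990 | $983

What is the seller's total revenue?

Total revenue: $3,920

Pooled unit-bids ranked (top 4): 996 (D-1), 995 (D-2), 990 (D-3), 983 (D-4)
Highest rejected unit-bid = $980.
Allocation: D 4. Every unit priced at $980.
Revenue = 4 × 980 = $3,920.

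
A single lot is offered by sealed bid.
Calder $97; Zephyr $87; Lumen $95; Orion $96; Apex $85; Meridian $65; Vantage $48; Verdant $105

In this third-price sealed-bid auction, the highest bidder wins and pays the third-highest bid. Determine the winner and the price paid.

Verdant pays $96

Bids in order: 105 (Verdant) > 97 (Calder) > 96 (Orion) > 95 (Lumen) > 87 (Zephyr) > 85 (Apex) > …
Verdant is highest; pays the third-highest bid, $96.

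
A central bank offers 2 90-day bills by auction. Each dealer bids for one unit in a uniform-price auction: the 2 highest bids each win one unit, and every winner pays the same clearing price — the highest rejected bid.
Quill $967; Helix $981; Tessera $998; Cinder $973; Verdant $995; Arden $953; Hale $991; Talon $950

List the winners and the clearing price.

Bids ranked high→low: 998 (Tessera), 995 (Verdant), 991 (Hale), 981 (Helix), …
The 2 highest are Tessera, Verdant.
Clearing price = highest rejected bid = $991.

Tessera, Verdant; each pays $991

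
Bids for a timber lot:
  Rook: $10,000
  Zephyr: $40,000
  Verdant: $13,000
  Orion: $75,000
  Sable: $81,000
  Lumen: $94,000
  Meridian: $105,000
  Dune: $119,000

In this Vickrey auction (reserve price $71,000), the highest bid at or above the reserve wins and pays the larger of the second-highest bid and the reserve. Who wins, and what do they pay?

Rule: the highest bid at or above the reserve wins and pays the larger of the second-highest bid and the reserve.
Sorting bids: 119,000 (Dune) > 105,000 (Meridian) > 94,000 (Lumen) > 81,000 (Sable) > 75,000 (Orion) > 40,000 (Zephyr) > …
Dune has the top bid at or above the reserve ($119,000).
Second-highest bid $105,000 exceeds the reserve $71,000 → payment $105,000.

Dune pays $105,000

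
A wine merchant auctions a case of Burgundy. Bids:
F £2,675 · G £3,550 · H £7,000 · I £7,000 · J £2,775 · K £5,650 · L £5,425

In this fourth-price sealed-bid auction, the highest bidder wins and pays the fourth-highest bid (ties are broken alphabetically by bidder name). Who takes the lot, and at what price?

H pays £5,425

Rule: the highest bidder wins and pays the fourth-highest bid.
Bids ranked: 7,000 (H) > 7,000 (I) > 5,650 (K) > 5,425 (L) > 3,550 (G) > 2,775 (J) > …
H and I tie at £7,000; tie-break gives it to H.
H wins; payment is bid #4 in the ranking = £5,425.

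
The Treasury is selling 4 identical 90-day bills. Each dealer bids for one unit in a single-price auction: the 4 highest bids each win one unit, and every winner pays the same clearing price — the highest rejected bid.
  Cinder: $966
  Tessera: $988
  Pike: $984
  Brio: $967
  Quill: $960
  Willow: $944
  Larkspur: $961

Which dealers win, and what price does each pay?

Sorting: 988 (Tessera), 984 (Pike), 967 (Brio), 966 (Cinder), 961 (Larkspur), 960 (Quill), …
The 4 highest are Tessera, Pike, Brio, Cinder.
First losing bid is Larkspur's $961, which sets the uniform price.

Tessera, Pike, Brio, Cinder; each pays $961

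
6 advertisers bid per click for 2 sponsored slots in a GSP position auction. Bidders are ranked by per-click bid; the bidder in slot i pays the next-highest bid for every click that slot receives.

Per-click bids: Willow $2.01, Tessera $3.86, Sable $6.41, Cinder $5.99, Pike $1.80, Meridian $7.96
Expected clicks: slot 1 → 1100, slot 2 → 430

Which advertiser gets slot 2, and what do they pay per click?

Per-click bids in order: $7.96 (Meridian) > $6.41 (Sable) > $5.99 (Cinder) > …
Slot 2 goes to the second-ranked bidder, Sable, who pays the next bid down: $5.99/click.

Sable; $5.99 per click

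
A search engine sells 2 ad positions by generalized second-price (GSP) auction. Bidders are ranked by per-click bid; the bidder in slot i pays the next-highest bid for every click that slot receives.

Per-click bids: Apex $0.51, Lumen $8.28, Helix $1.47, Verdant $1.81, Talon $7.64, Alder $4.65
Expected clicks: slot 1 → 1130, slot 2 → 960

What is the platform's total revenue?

Ranked by bid: $8.28 (Lumen) > $7.64 (Talon) > $4.65 (Alder) > …
Slot 1: Lumen pays $7.64 × 1130 = $8633.20
Slot 2: Talon pays $4.65 × 960 = $4464.00
Total = $13097.20

Total revenue: $13097.20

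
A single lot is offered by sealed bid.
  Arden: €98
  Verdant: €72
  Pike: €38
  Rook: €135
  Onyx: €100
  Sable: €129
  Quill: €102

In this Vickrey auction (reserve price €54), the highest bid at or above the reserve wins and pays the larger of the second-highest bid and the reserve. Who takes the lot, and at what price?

Rule: the highest bid at or above the reserve wins and pays the larger of the second-highest bid and the reserve.
Bids ranked: 135 (Rook) > 129 (Sable) > 102 (Quill) > 100 (Onyx) > 98 (Arden) > 72 (Verdant) > …
Rook has the top bid at or above the reserve (€135).
max(second-highest €129, reserve €54) = €129; the reserve does not bind.

Rook pays €129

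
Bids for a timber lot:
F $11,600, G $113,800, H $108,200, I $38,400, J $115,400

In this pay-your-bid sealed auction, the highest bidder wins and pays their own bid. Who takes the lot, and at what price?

Sorting bids: 115,400 (J) > 113,800 (G) > 108,200 (H) > 38,400 (I) > 11,600 (F)
J is highest → pays own bid, $115,400.

J pays $115,400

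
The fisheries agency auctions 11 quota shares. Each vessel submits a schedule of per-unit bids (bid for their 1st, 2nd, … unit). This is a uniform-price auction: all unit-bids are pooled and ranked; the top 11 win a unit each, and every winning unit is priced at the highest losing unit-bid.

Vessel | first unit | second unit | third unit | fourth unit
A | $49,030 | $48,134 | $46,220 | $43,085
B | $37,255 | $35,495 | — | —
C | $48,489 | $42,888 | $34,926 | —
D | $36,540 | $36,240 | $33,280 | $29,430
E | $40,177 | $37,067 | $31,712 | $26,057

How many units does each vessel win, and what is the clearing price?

Pooled unit-bids ranked (top 11): 49,030 (A-1), 48,489 (C-1), 48,134 (A-2), 46,220 (A-3), 43,085 (A-4), 42,888 (C-2), 40,177 (E-1), 37,255 (B-1), 37,067 (E-2), 36,540 (D-1), 36,240 (D-2)
The (k+1)-th unit-bid is $35,495.
Allocation: A 4, B 1, C 2, D 2, E 2.

A 4, B 1, C 2, D 2, E 2; clearing price $35,495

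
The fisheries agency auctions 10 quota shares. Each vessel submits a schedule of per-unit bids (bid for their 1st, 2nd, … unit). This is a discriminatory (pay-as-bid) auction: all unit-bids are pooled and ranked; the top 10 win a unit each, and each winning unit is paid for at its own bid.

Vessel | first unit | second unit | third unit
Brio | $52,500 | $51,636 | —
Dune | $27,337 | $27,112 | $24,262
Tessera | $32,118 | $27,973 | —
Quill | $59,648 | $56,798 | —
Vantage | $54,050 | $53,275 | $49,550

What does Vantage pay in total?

Merging the schedules and taking the best 10: 59,648 (Quill-1), 56,798 (Quill-2), 54,050 (Vantage-1), 53,275 (Vantage-2), 52,500 (Brio-1), 51,636 (Brio-2), 49,550 (Vantage-3), 32,118 (Tessera-1), 27,973 (Tessera-2), 27,337 (Dune-1)
Next rejected bid: $27,112 (not a price — pay-as-bid).
Vantage's winning unit-bids: 54,050 + 53,275 + 49,550 = $156,875.

Vantage pays $156,875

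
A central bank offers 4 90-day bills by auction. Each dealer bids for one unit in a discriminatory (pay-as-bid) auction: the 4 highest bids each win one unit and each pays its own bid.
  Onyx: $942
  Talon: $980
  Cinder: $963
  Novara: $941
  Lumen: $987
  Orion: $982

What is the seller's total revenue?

Total revenue: $3,912

Ordering the bids: 987 (Lumen), 982 (Orion), 980 (Talon), 963 (Cinder), 942 (Onyx), 941 (Novara)
Winners (4 units): Lumen, Orion, Talon, Cinder.
Total revenue = 987 + 982 + 980 + 963 = $3,912.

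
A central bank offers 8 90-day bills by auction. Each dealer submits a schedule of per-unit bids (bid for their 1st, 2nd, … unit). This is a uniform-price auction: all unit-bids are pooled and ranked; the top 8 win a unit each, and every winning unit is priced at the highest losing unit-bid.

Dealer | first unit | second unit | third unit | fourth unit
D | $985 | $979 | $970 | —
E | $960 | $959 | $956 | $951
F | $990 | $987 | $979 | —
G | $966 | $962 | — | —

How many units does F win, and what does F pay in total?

F: 3 units, pays $2,880

Merging the schedules and taking the best 8: 990 (F-1), 987 (F-2), 985 (D-1), 979 (D-2), 979 (F-3), 970 (D-3), 966 (G-1), 962 (G-2)
Highest rejected unit-bid = $960.
F wins 3 unit(s) at $960 each.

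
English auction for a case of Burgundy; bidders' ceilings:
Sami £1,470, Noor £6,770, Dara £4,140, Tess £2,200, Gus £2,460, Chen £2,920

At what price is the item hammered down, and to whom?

Noor wins at £4,140

Limits in order: 6,770 (Noor) > 4,140 (Dara) > 2,920 (Chen) > 2,460 (Gus) > 2,200 (Tess) > 1,470 (Sami)
Dara is the last rival to drop out, at £4,140; Noor remains and wins at that price.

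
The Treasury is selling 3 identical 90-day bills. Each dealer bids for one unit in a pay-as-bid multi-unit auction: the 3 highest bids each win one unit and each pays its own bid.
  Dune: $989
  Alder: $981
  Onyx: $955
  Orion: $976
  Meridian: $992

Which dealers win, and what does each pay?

Bids ranked high→low: 992 (Meridian), 989 (Dune), 981 (Alder), 976 (Orion), 955 (Onyx)
The 3 highest are Meridian, Dune, Alder.
Each winner pays its own bid: Meridian $992, Dune $989, Alder $981.

Meridian $992, Dune $989, Alder $981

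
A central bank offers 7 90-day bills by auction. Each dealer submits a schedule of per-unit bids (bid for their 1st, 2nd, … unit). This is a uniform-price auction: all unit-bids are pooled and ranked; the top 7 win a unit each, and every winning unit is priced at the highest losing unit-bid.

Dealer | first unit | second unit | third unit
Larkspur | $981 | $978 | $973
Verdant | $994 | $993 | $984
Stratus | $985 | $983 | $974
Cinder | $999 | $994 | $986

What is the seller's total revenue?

Pooled unit-bids ranked (top 7): 999 (Cinder-1), 994 (Verdant-1), 994 (Cinder-2), 993 (Verdant-2), 986 (Cinder-3), 985 (Stratus-1), 984 (Verdant-3)
Highest rejected unit-bid = $983.
Allocation: Cinder 3, Stratus 1, Verdant 3. Every unit priced at $983.
Revenue = 7 × 983 = $6,881.

Total revenue: $6,881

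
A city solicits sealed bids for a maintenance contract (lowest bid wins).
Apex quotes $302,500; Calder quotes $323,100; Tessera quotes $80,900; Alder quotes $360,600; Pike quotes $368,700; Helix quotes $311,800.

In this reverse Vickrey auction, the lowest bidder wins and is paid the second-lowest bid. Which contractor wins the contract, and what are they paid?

Rule: the lowest bidder wins and is paid the second-lowest bid.
Bids in order: 80,900 (Tessera) < 302,500 (Apex) < 311,800 (Helix) < 323,100 (Calder) < 360,600 (Alder) < 368,700 (Pike)
Tessera wins with the lowest bid; price is set by the runner-up at $302,500.

Tessera is paid $302,500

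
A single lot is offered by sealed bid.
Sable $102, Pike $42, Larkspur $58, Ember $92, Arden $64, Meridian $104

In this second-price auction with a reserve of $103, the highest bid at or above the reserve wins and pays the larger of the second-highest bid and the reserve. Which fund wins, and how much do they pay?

Meridian pays $103

Bids ranked: 104 (Meridian) > 102 (Sable) > 92 (Ember) > 64 (Arden) > 58 (Larkspur) > 42 (Pike)
Meridian has the top bid at or above the reserve ($104).
Second-highest bid $102 is below the reserve $103, so the reserve binds → payment $103.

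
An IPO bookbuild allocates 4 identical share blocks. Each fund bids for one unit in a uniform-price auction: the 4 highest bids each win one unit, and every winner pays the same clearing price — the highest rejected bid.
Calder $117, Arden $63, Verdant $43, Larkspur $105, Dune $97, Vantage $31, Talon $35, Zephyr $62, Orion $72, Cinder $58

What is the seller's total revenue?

Sorting: 117 (Calder), 105 (Larkspur), 97 (Dune), 72 (Orion), 63 (Arden), 62 (Zephyr), …
Winners (4 units): Calder, Larkspur, Dune, Orion.
Clearing price = highest rejected bid = $63.
Total revenue = 4 × $63 = $252.

Total revenue: $252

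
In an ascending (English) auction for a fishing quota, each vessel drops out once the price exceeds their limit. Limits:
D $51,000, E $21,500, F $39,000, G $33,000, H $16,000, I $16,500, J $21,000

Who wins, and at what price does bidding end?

D wins at $39,000

Rule: the price rises until one bidder remains; the winner pays the price at which the last rival dropped out.
Limits in order: 51,000 (D) > 39,000 (F) > 33,000 (G) > 21,500 (E) > 21,000 (J) > 16,500 (I) > …
F is the last rival to drop out, at $39,000; D remains and wins at that price.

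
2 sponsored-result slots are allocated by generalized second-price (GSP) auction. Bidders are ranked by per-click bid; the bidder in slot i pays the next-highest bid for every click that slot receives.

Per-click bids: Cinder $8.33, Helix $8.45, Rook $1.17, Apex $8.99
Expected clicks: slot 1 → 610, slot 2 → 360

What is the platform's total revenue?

Ranked by bid: $8.99 (Apex) > $8.45 (Helix) > $8.33 (Cinder) > …
Slot 1: Apex pays $8.45 × 610 = $5154.50
Slot 2: Helix pays $8.33 × 360 = $2998.80
Total = $8153.30

Total revenue: $8153.30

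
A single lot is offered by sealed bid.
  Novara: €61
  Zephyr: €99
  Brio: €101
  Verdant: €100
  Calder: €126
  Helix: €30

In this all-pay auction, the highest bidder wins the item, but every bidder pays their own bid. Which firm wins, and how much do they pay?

Bids ranked: 126 (Calder) > 101 (Brio) > 100 (Verdant) > 99 (Zephyr) > 61 (Novara) > 30 (Helix)
Calder wins with the top bid; all bids are sunk regardless.

Calder pays €126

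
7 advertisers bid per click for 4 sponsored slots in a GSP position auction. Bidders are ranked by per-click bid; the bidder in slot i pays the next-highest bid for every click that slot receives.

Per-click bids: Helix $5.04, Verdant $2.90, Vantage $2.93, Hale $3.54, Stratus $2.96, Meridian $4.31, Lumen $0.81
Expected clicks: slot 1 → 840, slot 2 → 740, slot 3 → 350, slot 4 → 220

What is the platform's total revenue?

Per-click bids in order: $5.04 (Helix) > $4.31 (Meridian) > $3.54 (Hale) > $2.96 (Stratus) > $2.93 (Vantage) > …
Slot 1: Helix pays $4.31 × 840 = $3620.40
Slot 2: Meridian pays $3.54 × 740 = $2619.60
Slot 3: Hale pays $2.96 × 350 = $1036.00
Slot 4: Stratus pays $2.93 × 220 = $644.60
Total = $7920.60

Total revenue: $7920.60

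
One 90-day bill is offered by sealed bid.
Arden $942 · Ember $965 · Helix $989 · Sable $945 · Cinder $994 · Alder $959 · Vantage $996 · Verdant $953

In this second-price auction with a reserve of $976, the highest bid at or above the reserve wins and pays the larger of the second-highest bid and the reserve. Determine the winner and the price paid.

Vantage pays $994

Second-price auction with a reserve of $976: the highest bid at or above the reserve wins and pays the larger of the second-highest bid and the reserve.
Bids in order: 996 (Vantage) > 994 (Cinder) > 989 (Helix) > 965 (Ember) > 959 (Alder) > 953 (Verdant) > …
Highest eligible bid: Vantage at $996.
max(second-highest $994, reserve $976) = $994; the reserve does not bind.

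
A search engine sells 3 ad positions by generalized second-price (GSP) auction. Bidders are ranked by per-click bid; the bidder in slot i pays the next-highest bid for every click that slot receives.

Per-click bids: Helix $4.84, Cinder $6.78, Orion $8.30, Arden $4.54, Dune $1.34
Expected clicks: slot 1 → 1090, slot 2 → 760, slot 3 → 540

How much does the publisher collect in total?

Per-click bids in order: $8.30 (Orion) > $6.78 (Cinder) > $4.84 (Helix) > $4.54 (Arden) > …
Slot 1: Orion pays $6.78 × 1090 = $7390.20
Slot 2: Cinder pays $4.84 × 760 = $3678.40
Slot 3: Helix pays $4.54 × 540 = $2451.60
Total = $13520.20

Total revenue: $13520.20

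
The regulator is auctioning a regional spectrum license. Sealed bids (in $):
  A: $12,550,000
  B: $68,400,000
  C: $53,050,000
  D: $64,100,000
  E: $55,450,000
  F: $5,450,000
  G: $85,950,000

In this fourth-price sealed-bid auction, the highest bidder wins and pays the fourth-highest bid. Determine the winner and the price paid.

G pays $55,450,000

Sorting bids: 85,950,000 (G) > 68,400,000 (B) > 64,100,000 (D) > 55,450,000 (E) > 53,050,000 (C) > 12,550,000 (A) > …
G is highest; pays the fourth-highest bid, $55,450,000.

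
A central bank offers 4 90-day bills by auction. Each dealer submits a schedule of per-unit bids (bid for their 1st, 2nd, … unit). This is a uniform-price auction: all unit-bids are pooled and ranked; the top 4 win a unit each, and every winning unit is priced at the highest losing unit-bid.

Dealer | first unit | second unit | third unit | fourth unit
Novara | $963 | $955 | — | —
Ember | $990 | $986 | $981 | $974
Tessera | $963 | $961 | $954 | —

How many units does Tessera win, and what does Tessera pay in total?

Tessera: 0 units, pays $0

Merging the schedules and taking the best 4: 990 (Ember-1), 986 (Ember-2), 981 (Ember-3), 974 (Ember-4)
First bid not allocated: $963.
Tessera wins 0 unit(s) at $963 each.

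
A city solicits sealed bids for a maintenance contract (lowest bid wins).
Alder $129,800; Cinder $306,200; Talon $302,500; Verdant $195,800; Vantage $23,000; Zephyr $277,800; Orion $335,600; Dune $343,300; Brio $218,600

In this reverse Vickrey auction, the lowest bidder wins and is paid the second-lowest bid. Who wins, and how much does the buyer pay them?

Vantage is paid $129,800

Bids in order: 23,000 (Vantage) < 129,800 (Alder) < 195,800 (Verdant) < 218,600 (Brio) < 277,800 (Zephyr) < 302,500 (Talon) < …
Second-price: Vantage is paid Alder's bid of $129,800.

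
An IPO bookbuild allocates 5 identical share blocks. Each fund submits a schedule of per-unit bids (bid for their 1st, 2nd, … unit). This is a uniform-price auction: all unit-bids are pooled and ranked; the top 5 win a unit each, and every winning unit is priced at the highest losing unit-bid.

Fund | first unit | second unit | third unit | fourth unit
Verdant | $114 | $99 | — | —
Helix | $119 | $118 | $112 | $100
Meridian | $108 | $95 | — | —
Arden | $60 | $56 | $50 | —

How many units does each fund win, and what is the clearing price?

All unit-bids, highest first — top 5: 119 (Helix-1), 118 (Helix-2), 114 (Verdant-1), 112 (Helix-3), 108 (Meridian-1)
Highest rejected unit-bid = $100.
Allocation: Helix 3, Meridian 1, Verdant 1.

Helix 3, Meridian 1, Verdant 1; clearing price $100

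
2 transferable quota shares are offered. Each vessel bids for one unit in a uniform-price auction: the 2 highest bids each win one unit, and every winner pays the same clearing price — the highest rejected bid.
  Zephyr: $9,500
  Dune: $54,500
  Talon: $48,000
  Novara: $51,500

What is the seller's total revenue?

Total revenue: $96,000

Bids ranked high→low: 54,500 (Dune), 51,500 (Novara), 48,000 (Talon), 9,500 (Zephyr)
Top 2: Dune, Novara.
First losing bid is Talon's $48,000, which sets the uniform price.
Total revenue = 2 × $48,000 = $96,000.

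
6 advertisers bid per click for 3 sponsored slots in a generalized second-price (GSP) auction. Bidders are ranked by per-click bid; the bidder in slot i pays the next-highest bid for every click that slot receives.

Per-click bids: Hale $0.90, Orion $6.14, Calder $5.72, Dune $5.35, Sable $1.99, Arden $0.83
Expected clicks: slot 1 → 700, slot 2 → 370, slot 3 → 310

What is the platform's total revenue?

Total revenue: $6600.40

Sorting advertisers: $6.14 (Orion) > $5.72 (Calder) > $5.35 (Dune) > $1.99 (Sable) > …
Slot 1: Orion pays $5.72 × 700 = $4004.00
Slot 2: Calder pays $5.35 × 370 = $1979.50
Slot 3: Dune pays $1.99 × 310 = $616.90
Total = $6600.40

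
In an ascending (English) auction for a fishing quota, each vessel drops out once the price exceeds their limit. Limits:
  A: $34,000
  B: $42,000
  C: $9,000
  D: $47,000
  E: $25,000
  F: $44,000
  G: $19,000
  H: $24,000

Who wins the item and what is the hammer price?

Rule: the price rises until one bidder remains; the winner pays the price at which the last rival dropped out.
Limits in order: 47,000 (D) > 44,000 (F) > 42,000 (B) > 34,000 (A) > 25,000 (E) > 24,000 (H) > …
Bidding ends when F exits at $44,000; D takes it.

D wins at $44,000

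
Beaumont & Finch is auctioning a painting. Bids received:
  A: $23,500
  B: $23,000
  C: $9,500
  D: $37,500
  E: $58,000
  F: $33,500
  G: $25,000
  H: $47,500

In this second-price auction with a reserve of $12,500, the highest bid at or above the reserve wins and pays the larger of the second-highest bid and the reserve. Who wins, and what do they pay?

Rule: the highest bid at or above the reserve wins and pays the larger of the second-highest bid and the reserve.
Bids in order: 58,000 (E) > 47,500 (H) > 37,500 (D) > 33,500 (F) > 25,000 (G) > 23,500 (A) > …
Highest eligible bid: E at $58,000.
Second-highest bid $47,500 exceeds the reserve $12,500 → payment $47,500.

E pays $47,500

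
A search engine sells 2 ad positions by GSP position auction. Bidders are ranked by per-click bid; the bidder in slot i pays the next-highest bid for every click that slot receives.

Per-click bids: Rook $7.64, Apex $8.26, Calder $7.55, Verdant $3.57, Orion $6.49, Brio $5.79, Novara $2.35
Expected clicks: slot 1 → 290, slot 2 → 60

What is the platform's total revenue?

Ranked by bid: $8.26 (Apex) > $7.64 (Rook) > $7.55 (Calder) > …
Slot 1: Apex pays $7.64 × 290 = $2215.60
Slot 2: Rook pays $7.55 × 60 = $453.00
Total = $2668.60

Total revenue: $2668.60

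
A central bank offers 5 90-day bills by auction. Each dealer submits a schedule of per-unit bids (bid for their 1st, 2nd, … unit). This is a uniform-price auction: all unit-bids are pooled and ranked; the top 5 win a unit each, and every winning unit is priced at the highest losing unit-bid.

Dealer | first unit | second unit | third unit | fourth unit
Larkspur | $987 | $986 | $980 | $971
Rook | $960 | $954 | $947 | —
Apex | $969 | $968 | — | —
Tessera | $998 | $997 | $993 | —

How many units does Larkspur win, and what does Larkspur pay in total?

Pooled unit-bids ranked (top 5): 998 (Tessera-1), 997 (Tessera-2), 993 (Tessera-3), 987 (Larkspur-1), 986 (Larkspur-2)
First bid not allocated: $980.
Larkspur wins 2 unit(s) at $980 each.

Larkspur: 2 units, pays $1,960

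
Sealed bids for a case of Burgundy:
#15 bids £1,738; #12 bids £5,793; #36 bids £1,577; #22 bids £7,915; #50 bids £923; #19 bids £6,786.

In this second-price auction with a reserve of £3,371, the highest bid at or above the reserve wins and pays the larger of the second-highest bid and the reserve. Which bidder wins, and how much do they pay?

Second-price auction with a reserve of £3,371: the highest bid at or above the reserve wins and pays the larger of the second-highest bid and the reserve.
Sorting bids: 7,915 (#22) > 6,786 (#19) > 5,793 (#12) > 1,738 (#15) > 1,577 (#36) > 923 (#50)
Highest eligible bid: #22 at £7,915.
max(second-highest £6,786, reserve £3,371) = £6,786; the reserve does not bind.

#22 pays £6,786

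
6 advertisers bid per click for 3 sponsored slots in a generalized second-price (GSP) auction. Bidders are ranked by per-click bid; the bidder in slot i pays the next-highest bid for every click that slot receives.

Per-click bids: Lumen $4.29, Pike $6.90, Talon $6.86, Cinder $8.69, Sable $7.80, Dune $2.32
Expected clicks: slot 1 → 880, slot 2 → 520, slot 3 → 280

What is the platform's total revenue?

Total revenue: $12372.80

Per-click bids in order: $8.69 (Cinder) > $7.80 (Sable) > $6.90 (Pike) > $6.86 (Talon) > …
Slot 1: Cinder pays $7.80 × 880 = $6864.00
Slot 2: Sable pays $6.90 × 520 = $3588.00
Slot 3: Pike pays $6.86 × 280 = $1920.80
Total = $12372.80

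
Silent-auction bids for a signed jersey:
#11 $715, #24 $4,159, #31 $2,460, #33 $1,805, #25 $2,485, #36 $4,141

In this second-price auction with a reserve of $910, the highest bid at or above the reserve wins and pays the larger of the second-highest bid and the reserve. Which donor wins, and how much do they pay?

Rule: the highest bid at or above the reserve wins and pays the larger of the second-highest bid and the reserve.
Bids in order: 4,159 (#24) > 4,141 (#36) > 2,485 (#25) > 2,460 (#31) > 1,805 (#33) > 715 (#11)
#24 has the top bid at or above the reserve ($4,159).
max(second-highest $4,141, reserve $910) = $4,141; the reserve does not bind.

#24 pays $4,141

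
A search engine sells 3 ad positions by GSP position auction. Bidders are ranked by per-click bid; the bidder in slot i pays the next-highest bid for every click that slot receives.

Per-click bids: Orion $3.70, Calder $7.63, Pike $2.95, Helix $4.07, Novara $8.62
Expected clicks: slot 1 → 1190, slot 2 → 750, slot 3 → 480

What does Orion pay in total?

Orion pays $0.00

Sorting advertisers: $8.62 (Novara) > $7.63 (Calder) > $4.07 (Helix) > $3.70 (Orion) > …
Orion ranks below slot 3 → no slot, pays nothing.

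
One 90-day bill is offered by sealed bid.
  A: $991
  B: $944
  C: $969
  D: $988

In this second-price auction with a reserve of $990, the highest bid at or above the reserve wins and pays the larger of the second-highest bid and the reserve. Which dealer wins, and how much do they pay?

Bids ranked: 991 (A) > 988 (D) > 969 (C) > 944 (B)
Highest eligible bid: A at $991.
Second-highest bid $988 is below the reserve $990, so the reserve binds → payment $990.

A pays $990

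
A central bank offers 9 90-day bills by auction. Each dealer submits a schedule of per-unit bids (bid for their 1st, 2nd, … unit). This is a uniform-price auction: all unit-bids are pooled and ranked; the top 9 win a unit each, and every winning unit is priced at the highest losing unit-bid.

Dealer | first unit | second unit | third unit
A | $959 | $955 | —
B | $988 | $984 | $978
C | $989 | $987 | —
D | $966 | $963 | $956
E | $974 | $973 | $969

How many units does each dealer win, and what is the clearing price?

B 3, C 2, D 1, E 3; clearing price $963

All unit-bids, highest first — top 9: 989 (C-1), 988 (B-1), 987 (C-2), 984 (B-2), 978 (B-3), 974 (E-1), 973 (E-2), 969 (E-3), 966 (D-1)
The (k+1)-th unit-bid is $963.
Allocation: B 3, C 2, D 1, E 3.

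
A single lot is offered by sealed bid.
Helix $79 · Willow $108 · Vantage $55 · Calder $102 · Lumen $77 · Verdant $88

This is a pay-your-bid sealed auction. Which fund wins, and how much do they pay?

Rule: the highest bidder wins and pays their own bid.
Sorting bids: 108 (Willow) > 102 (Calder) > 88 (Verdant) > 79 (Helix) > 77 (Lumen) > 55 (Vantage)
Willow is highest → pays own bid, $108.

Willow pays $108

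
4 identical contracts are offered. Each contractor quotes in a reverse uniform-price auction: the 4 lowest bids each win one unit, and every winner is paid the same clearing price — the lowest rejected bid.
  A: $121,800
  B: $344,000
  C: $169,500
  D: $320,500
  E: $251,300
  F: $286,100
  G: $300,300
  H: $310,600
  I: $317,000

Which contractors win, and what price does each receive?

Ordering the bids: 121,800 (A), 169,500 (C), 251,300 (E), 286,100 (F), 300,300 (G), 310,600 (H), …
Winners (4 units): A, C, E, F.
First losing bid is G's $300,300, which sets the uniform price.

A, C, E, F; each is paid $300,300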